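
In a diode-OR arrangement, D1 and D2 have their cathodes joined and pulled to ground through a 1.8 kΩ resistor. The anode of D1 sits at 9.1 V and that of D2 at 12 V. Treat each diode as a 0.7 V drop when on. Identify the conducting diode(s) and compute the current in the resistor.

Only D2 conducts; I_R ≈ 6.3 mA

Assume both conduct. Then node N would need to be at both 9.1−0.7 = 8.4 V and 12−0.7 = 11.3 V, which is impossible.
Assume only D2 conducts: V_N = 12 − 0.7 = 11.3 V, so I_R = 11.3/1.8 = 6.28 mA.
Check D1: its anode-to-cathode voltage is 9.1 − 11.3 = -2.2 V < 0.7 V, so it is off. The assumption is consistent.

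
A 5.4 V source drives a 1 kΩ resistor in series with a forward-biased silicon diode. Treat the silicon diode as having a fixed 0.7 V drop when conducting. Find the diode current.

I ≈ 4.7 mA

KVL around the loop: 5.4 = V_D + I·R = 0.7 + I × 1 kΩ.
So I = (5.4 − 0.7) / 1 kΩ = 4.7 / 1 = 4.7 mA.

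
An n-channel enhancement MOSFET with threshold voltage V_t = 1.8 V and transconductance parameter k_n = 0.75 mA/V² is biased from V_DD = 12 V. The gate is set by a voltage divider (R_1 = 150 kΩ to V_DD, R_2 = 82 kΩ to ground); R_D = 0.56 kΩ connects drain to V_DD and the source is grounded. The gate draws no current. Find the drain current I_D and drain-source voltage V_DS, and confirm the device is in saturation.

I_D ≈ 2.2 mA, V_DS ≈ 11 V

V_G = V_DD·R_2/(R_1+R_2) = 12×82/232 = 4.24 V. With the source grounded, V_GS = V_G = 4.24 V.
Assume saturation: I_D = (k_n/2)(V_GS − V_t)² = (0.75/2)×(4.24 − 1.8)² = 0.375×2.44² = 2.24 mA.
V_DS = V_DD − I_D·R_D = 12 − 2.24×0.56 = 10.7 V.
Saturation requires V_DS ≥ V_GS − V_t = 2.44 V; 10.7 ≥ 2.44 ✓.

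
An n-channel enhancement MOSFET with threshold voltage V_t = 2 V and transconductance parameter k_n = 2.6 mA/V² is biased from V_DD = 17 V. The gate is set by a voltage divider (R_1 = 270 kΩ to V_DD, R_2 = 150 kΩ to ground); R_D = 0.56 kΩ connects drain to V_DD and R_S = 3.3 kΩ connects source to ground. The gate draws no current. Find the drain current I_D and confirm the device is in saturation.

I_D ≈ 0.97 mA

V_G = V_DD·R_2/(R_1+R_2) = 17×150/420 = 6.07 V.
Assume saturation: I_D = (k_n/2)(V_GS − V_t)² with V_GS = V_G − I_D·R_S = 6.07 − 3.3·I_D.
Substituting gives 14.2·I_D² − 35.9·I_D + 21.5 = 0, with roots I_D = 0.972 or 1.57 mA.
The root I_D = 1.57 mA gives V_GS = 0.902 V ≤ V_t, so take I_D = 0.972 mA.
Then V_GS = 2.86 V and V_DS = V_DD − I_D(R_D+R_S) = 17 − 0.972×3.86 = 13.2 V.
Saturation requires V_DS ≥ V_GS − V_t = 0.865 V; 13.2 ≥ 0.865 ✓.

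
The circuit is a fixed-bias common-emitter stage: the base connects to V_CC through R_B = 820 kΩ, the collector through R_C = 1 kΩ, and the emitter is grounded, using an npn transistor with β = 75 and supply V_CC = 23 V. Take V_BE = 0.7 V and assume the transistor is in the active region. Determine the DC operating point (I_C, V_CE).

Base loop: V_CC = I_B·R_B + V_BE, so I_B = (23 − 0.7)/820 kΩ = 0.0272 mA.
In the active region I_C = β·I_B = 75 × 0.0272 = 2.04 mA.
Collector loop: V_CE = V_CC − I_C·R_C = 23 − 2.04×1 = 21 V.
Since V_CE = 21 V > V_CE(sat) ≈ 0.2 V, the transistor is in the active region as assumed.

I_C ≈ 2 mA, V_CE ≈ 21 V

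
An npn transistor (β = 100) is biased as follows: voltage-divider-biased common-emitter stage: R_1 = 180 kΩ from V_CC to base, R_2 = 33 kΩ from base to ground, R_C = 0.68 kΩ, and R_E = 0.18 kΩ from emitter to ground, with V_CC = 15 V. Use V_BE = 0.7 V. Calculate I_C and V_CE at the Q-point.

I_C ≈ 3.5 mA, V_CE ≈ 12 V

Thevenize the base divider: V_Th = V_CC·R_2/(R_1+R_2) = 15×33/213 = 2.32 V, R_Th = R_1‖R_2 = 27.9 kΩ.
Base-emitter loop: V_Th = I_B·R_Th + V_BE + (β+1)I_B·R_E, so I_B = (2.32 − 0.7) / (27.9 + 101×0.18) = 0.0353 mA.
I_C = β·I_B = 100×0.0353 = 3.53 mA, and I_E = (β+1)I_B = 3.56 mA.
V_CE = V_CC − I_C·R_C − I_E·R_E = 15 − 3.53×0.68 − 3.56×0.18 = 12 V.
V_CE = 12 V > 0.2 V confirms active-region operation.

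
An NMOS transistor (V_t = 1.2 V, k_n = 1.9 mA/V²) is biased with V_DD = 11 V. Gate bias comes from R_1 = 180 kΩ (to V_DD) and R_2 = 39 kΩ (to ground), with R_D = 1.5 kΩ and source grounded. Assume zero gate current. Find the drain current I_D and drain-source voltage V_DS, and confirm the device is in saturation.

V_G = V_DD·R_2/(R_1+R_2) = 11×39/219 = 1.96 V. With the source grounded, V_GS = V_G = 1.96 V.
Assume saturation: I_D = (k_n/2)(V_GS − V_t)² = (1.9/2)×(1.96 − 1.2)² = 0.95×0.759² = 0.547 mA.
V_DS = V_DD − I_D·R_D = 11 − 0.547×1.5 = 10.2 V.
Saturation requires V_DS ≥ V_GS − V_t = 0.759 V; 10.2 ≥ 0.759 ✓.

I_D ≈ 0.55 mA, V_DS ≈ 10 V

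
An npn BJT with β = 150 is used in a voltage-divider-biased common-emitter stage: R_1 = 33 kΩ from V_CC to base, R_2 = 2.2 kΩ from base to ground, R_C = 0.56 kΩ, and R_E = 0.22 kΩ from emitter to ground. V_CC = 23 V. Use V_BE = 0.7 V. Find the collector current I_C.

Thevenize the base divider: V_Th = V_CC·R_2/(R_1+R_2) = 23×2.2/35.2 = 1.44 V, R_Th = R_1‖R_2 = 2.06 kΩ.
Base-emitter loop: V_Th = I_B·R_Th + V_BE + (β+1)I_B·R_E, so I_B = (1.44 − 0.7) / (2.06 + 151×0.22) = 0.0209 mA.
I_C = β·I_B = 150×0.0209 = 3.14 mA, and I_E = (β+1)I_B = 3.16 mA.
V_CE = V_CC − I_C·R_C − I_E·R_E = 23 − 3.14×0.56 − 3.16×0.22 = 20.5 V.
V_CE = 20.5 V > 0.2 V confirms active-region operation.

I_C ≈ 3.1 mA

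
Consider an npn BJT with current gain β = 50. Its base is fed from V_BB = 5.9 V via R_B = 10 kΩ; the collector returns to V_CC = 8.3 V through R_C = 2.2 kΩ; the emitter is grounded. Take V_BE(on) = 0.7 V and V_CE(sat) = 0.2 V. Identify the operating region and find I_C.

saturation; I_C ≈ 3.7 mA

Assume active: I_B = (5.9 − 0.7)/10 = 0.52 mA, giving I_C = β·I_B = 26 mA.
But then V_CE = 8.3 − 26×2.2 = -48.9 V < V_CE(sat) = 0.2 V — impossible in the active region.
So the transistor is saturated. With V_CE = 0.2 V, I_C = (V_CC − 0.2)/R_C = 8.1/2.2 = 3.68 mA.
Check: β·I_B = 26 mA > I_C = 3.68 mA, confirming saturation.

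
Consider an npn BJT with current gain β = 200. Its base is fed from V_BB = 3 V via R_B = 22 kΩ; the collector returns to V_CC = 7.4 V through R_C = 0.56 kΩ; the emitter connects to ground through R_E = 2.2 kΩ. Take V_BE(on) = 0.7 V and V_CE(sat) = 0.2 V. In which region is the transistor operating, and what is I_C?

Assume active. Base-emitter loop: I_B = (V_BB − V_BE)/(R_B + (β+1)R_E) = (3 − 0.7)/(22 + 201×2.2) = 0.00495 mA.
I_C = β·I_B = 200×0.00495 = 0.991 mA.
V_CE = V_CC − I_C·R_C − I_E·R_E = 7.4 − 0.991×0.56 − 0.996×2.2 = 4.65 V > V_CE(sat), so the active-region assumption holds.

active; I_C ≈ 0.99 mA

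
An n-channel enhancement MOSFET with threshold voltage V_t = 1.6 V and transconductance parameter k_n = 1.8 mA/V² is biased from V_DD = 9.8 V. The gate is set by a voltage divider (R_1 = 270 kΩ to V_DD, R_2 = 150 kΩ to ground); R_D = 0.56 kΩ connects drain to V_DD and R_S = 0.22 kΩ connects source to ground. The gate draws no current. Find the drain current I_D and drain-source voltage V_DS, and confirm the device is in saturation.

I_D ≈ 1.9 mA, V_DS ≈ 8.3 V

V_G = V_DD·R_2/(R_1+R_2) = 9.8×150/420 = 3.5 V.
Assume saturation: I_D = (k_n/2)(V_GS − V_t)² with V_GS = V_G − I_D·R_S = 3.5 − 0.22·I_D.
Substituting gives 0.0436·I_D² − 1.75·I_D + 3.25 = 0, with roots I_D = 1.95 or 38.3 mA.
The root I_D = 38.3 mA gives V_GS = -4.92 V ≤ V_t, so take I_D = 1.95 mA.
Then V_GS = 3.07 V and V_DS = V_DD − I_D(R_D+R_S) = 9.8 − 1.95×0.78 = 8.28 V.
Saturation requires V_DS ≥ V_GS − V_t = 1.47 V; 8.28 ≥ 1.47 ✓.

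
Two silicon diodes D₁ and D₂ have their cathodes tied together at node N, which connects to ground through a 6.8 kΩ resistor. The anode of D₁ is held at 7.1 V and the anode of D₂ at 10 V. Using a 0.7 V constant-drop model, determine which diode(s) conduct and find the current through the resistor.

Only D₂ conducts; I_R ≈ 1.4 mA

Assume both conduct. Then node N would need to be at both 7.1−0.7 = 6.4 V and 10−0.7 = 9.3 V, which is impossible.
Assume only D₂ conducts: V_N = 10 − 0.7 = 9.3 V, so I_R = 9.3/6.8 = 1.37 mA.
Check D₁: its anode-to-cathode voltage is 7.1 − 9.3 = -2.2 V < 0.7 V, so it is off. The assumption is consistent.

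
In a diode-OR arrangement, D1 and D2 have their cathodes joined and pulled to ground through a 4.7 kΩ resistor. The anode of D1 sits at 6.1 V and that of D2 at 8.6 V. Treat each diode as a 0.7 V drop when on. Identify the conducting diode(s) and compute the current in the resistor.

Only D2 conducts; I_R ≈ 1.7 mA

Assume both conduct. Then node N would need to be at both 6.1−0.7 = 5.4 V and 8.6−0.7 = 7.9 V, which is impossible.
Assume only D2 conducts: V_N = 8.6 − 0.7 = 7.9 V, so I_R = 7.9/4.7 = 1.68 mA.
Check D1: its anode-to-cathode voltage is 6.1 − 7.9 = -1.8 V < 0.7 V, so it is off. The assumption is consistent.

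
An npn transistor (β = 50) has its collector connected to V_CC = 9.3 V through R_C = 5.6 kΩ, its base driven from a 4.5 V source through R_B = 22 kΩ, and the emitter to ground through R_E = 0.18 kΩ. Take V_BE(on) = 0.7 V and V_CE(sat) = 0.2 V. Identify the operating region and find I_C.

Assume active: I_B = (4.5 − 0.7)/(22 + 51×0.18) = 0.122 mA, I_C = β·I_B = 6.09 mA.
Then V_CE = 9.3 − 6.09×5.6 − 6.22×0.18 = -25.9 V < 0.2 V — the active assumption fails.
Re-solve with V_CE = 0.2 V. KCL at the emitter: V_E/R_E = (V_BB−0.7−V_E)/R_B + (V_CC−0.2−V_E)/R_C, giving V_E = 0.311 V.
I_C = (V_CC − 0.2 − V_E)/R_C = (9.1 − 0.311)/5.6 = 1.57 mA.
Check: I_B = (3.8 − 0.311)/22 = 0.159 mA, and β·I_B = 7.93 mA > I_C, confirming saturation.

saturation; I_C ≈ 1.6 mA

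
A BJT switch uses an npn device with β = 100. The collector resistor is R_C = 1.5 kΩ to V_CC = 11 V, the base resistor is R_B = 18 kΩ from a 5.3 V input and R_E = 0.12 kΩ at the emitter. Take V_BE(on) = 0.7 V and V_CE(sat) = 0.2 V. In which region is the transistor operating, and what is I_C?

saturation; I_C ≈ 6.7 mA

Assume active: I_B = (5.3 − 0.7)/(18 + 101×0.12) = 0.153 mA, I_C = β·I_B = 15.3 mA.
Then V_CE = 11 − 15.3×1.5 − 15.4×0.12 = -13.8 V < 0.2 V — the active assumption fails.
Re-solve with V_CE = 0.2 V. KCL at the emitter: V_E/R_E = (V_BB−0.7−V_E)/R_B + (V_CC−0.2−V_E)/R_C, giving V_E = 0.823 V.
I_C = (V_CC − 0.2 − V_E)/R_C = (10.8 − 0.823)/1.5 = 6.65 mA.
Check: I_B = (4.6 − 0.823)/18 = 0.21 mA, and β·I_B = 21 mA > I_C, confirming saturation.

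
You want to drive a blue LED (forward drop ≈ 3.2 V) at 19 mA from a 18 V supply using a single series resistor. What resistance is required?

The resistor drops V_S − V_D = 18 − 3.2 = 14.8 V at 19 mA.
R = 14.8 V / 19 mA = 0.779 kΩ.

R ≈ 0.78 kΩ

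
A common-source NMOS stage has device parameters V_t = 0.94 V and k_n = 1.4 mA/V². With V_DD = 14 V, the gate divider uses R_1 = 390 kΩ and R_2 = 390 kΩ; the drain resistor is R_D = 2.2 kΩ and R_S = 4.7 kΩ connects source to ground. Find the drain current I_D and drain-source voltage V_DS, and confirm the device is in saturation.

I_D ≈ 1 mA, V_DS ≈ 6.9 V

V_G = V_DD·R_2/(R_1+R_2) = 14×390/780 = 7 V.
Assume saturation: I_D = (k_n/2)(V_GS − V_t)² with V_GS = V_G − I_D·R_S = 7 − 4.7·I_D.
Substituting gives 15.5·I_D² − 40.9·I_D + 25.7 = 0, with roots I_D = 1.03 or 1.61 mA.
The root I_D = 1.61 mA gives V_GS = -0.578 V ≤ V_t, so take I_D = 1.03 mA.
Then V_GS = 2.15 V and V_DS = V_DD − I_D(R_D+R_S) = 14 − 1.03×6.9 = 6.89 V.
Saturation requires V_DS ≥ V_GS − V_t = 1.21 V; 6.89 ≥ 1.21 ✓.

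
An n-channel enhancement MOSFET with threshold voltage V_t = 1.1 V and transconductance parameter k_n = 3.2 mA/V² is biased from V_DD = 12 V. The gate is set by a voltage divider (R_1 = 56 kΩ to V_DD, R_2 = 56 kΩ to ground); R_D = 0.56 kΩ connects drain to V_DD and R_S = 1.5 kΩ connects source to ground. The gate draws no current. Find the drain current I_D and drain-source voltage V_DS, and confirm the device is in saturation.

I_D ≈ 2.4 mA, V_DS ≈ 7 V

V_G = V_DD·R_2/(R_1+R_2) = 12×56/112 = 6 V.
Assume saturation: I_D = (k_n/2)(V_GS − V_t)² with V_GS = V_G − I_D·R_S = 6 − 1.5·I_D.
Substituting gives 3.6·I_D² − 24.5·I_D + 38.4 = 0, with roots I_D = 2.44 or 4.37 mA.
The root I_D = 4.37 mA gives V_GS = -0.552 V ≤ V_t, so take I_D = 2.44 mA.
Then V_GS = 2.34 V and V_DS = V_DD − I_D(R_D+R_S) = 12 − 2.44×2.06 = 6.97 V.
Saturation requires V_DS ≥ V_GS − V_t = 1.24 V; 6.97 ≥ 1.24 ✓.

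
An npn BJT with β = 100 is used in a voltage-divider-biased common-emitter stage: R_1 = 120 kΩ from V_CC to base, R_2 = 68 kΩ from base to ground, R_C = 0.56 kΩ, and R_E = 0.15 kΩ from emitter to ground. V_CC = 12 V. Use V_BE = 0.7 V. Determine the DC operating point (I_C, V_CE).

Thevenize the base divider: V_Th = V_CC·R_2/(R_1+R_2) = 12×68/188 = 4.34 V, R_Th = R_1‖R_2 = 43.4 kΩ.
Base-emitter loop: V_Th = I_B·R_Th + V_BE + (β+1)I_B·R_E, so I_B = (4.34 − 0.7) / (43.4 + 101×0.15) = 0.0622 mA.
I_C = β·I_B = 100×0.0622 = 6.22 mA, and I_E = (β+1)I_B = 6.28 mA.
V_CE = V_CC − I_C·R_C − I_E·R_E = 12 − 6.22×0.56 − 6.28×0.15 = 7.58 V.
V_CE = 7.58 V > 0.2 V confirms active-region operation.

I_C ≈ 6.2 mA, V_CE ≈ 7.6 V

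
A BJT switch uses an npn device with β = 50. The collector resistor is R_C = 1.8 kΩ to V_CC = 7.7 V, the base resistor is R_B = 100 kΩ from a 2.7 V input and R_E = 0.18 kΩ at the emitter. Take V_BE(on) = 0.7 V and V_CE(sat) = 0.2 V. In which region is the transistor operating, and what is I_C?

active; I_C ≈ 0.92 mA

Assume active. Base-emitter loop: I_B = (V_BB − V_BE)/(R_B + (β+1)R_E) = (2.7 − 0.7)/(100 + 51×0.18) = 0.0183 mA.
I_C = β·I_B = 50×0.0183 = 0.916 mA.
V_CE = V_CC − I_C·R_C − I_E·R_E = 7.7 − 0.916×1.8 − 0.934×0.18 = 5.88 V > V_CE(sat), so the active-region assumption holds.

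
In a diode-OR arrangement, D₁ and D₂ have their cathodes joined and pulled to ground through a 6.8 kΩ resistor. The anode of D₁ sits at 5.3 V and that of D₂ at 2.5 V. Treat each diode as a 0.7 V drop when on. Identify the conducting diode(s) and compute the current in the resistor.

Assume both conduct. Then node N would need to be at both 5.3−0.7 = 4.6 V and 2.5−0.7 = 1.8 V, which is impossible.
Assume only D₁ conducts: V_N = 5.3 − 0.7 = 4.6 V, so I_R = 4.6/6.8 = 0.676 mA.
Check D₂: its anode-to-cathode voltage is 2.5 − 4.6 = -2.1 V < 0.7 V, so it is off. The assumption is consistent.

Only D₁ conducts; I_R ≈ 0.68 mA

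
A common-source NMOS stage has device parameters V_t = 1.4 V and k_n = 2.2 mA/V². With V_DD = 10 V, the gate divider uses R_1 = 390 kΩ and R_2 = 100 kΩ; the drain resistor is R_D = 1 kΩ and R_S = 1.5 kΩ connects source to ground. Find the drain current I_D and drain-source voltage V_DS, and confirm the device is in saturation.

V_G = V_DD·R_2/(R_1+R_2) = 10×100/490 = 2.04 V.
Assume saturation: I_D = (k_n/2)(V_GS − V_t)² with V_GS = V_G − I_D·R_S = 2.04 − 1.5·I_D.
Substituting gives 2.48·I_D² − 3.11·I_D + 0.452 = 0, with roots I_D = 0.167 or 1.09 mA.
The root I_D = 1.09 mA gives V_GS = 0.404 V ≤ V_t, so take I_D = 0.167 mA.
Then V_GS = 1.79 V and V_DS = V_DD − I_D(R_D+R_S) = 10 − 0.167×2.5 = 9.58 V.
Saturation requires V_DS ≥ V_GS − V_t = 0.39 V; 9.58 ≥ 0.39 ✓.

I_D ≈ 0.17 mA, V_DS ≈ 9.6 V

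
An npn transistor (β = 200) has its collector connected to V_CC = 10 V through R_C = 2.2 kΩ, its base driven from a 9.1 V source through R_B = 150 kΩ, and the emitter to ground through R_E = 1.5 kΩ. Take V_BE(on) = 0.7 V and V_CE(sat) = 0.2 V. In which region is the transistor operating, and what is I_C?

Assume active: I_B = (9.1 − 0.7)/(150 + 201×1.5) = 0.0186 mA, I_C = β·I_B = 3.72 mA.
Then V_CE = 10 − 3.72×2.2 − 3.74×1.5 = -3.8 V < 0.2 V — the active assumption fails.
Re-solve with V_CE = 0.2 V. KCL at the emitter: V_E/R_E = (V_BB−0.7−V_E)/R_B + (V_CC−0.2−V_E)/R_C, giving V_E = 4 V.
I_C = (V_CC − 0.2 − V_E)/R_C = (9.8 − 4)/2.2 = 2.64 mA.
Check: I_B = (8.4 − 4)/150 = 0.0293 mA, and β·I_B = 5.87 mA > I_C, confirming saturation.

saturation; I_C ≈ 2.6 mA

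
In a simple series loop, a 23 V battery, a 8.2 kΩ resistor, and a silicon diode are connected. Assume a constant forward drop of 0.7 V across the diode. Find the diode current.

I ≈ 2.7 mA

KVL around the loop: 23 = V_D + I·R = 0.7 + I × 8.2 kΩ.
So I = (23 − 0.7) / 8.2 kΩ = 22.3 / 8.2 = 2.72 mA.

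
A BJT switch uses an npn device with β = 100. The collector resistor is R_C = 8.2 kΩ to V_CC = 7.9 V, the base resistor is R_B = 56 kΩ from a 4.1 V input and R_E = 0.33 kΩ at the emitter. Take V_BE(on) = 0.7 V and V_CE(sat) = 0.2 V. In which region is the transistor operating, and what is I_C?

saturation; I_C ≈ 0.9 mA

Assume active: I_B = (4.1 − 0.7)/(56 + 101×0.33) = 0.0381 mA, I_C = β·I_B = 3.81 mA.
Then V_CE = 7.9 − 3.81×8.2 − 3.84×0.33 = -24.6 V < 0.2 V — the active assumption fails.
Re-solve with V_CE = 0.2 V. KCL at the emitter: V_E/R_E = (V_BB−0.7−V_E)/R_B + (V_CC−0.2−V_E)/R_C, giving V_E = 0.315 V.
I_C = (V_CC − 0.2 − V_E)/R_C = (7.7 − 0.315)/8.2 = 0.901 mA.
Check: I_B = (3.4 − 0.315)/56 = 0.0551 mA, and β·I_B = 5.51 mA > I_C, confirming saturation.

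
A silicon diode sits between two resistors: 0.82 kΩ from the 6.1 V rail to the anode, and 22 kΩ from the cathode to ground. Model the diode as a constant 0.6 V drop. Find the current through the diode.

I ≈ 0.24 mA

The two resistors are in series with the diode, so KVL gives 6.1 = I·0.82 + 0.6 + I·22.
I = (6.1 − 0.6) / (0.82 + 22) kΩ = 5.5 / 22.8 = 0.241 mA.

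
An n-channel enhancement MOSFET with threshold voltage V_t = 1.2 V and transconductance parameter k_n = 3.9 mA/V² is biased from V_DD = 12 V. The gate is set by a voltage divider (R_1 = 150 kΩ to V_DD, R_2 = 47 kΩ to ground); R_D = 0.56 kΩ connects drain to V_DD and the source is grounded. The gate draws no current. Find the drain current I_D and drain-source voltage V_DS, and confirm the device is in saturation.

I_D ≈ 5.4 mA, V_DS ≈ 9 V

V_G = V_DD·R_2/(R_1+R_2) = 12×47/197 = 2.86 V. With the source grounded, V_GS = V_G = 2.86 V.
Assume saturation: I_D = (k_n/2)(V_GS − V_t)² = (3.9/2)×(2.86 − 1.2)² = 1.95×1.66² = 5.39 mA.
V_DS = V_DD − I_D·R_D = 12 − 5.39×0.56 = 8.98 V.
Saturation requires V_DS ≥ V_GS − V_t = 1.66 V; 8.98 ≥ 1.66 ✓.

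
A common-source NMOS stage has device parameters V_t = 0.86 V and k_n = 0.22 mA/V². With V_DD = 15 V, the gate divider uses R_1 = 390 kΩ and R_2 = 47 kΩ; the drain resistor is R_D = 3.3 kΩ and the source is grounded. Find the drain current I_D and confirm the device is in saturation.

V_G = V_DD·R_2/(R_1+R_2) = 15×47/437 = 1.61 V. With the source grounded, V_GS = V_G = 1.61 V.
Assume saturation: I_D = (k_n/2)(V_GS − V_t)² = (0.22/2)×(1.61 − 0.86)² = 0.11×0.753² = 0.0624 mA.
V_DS = V_DD − I_D·R_D = 15 − 0.0624×3.3 = 14.8 V.
Saturation requires V_DS ≥ V_GS − V_t = 0.753 V; 14.8 ≥ 0.753 ✓.

I_D ≈ 0.062 mA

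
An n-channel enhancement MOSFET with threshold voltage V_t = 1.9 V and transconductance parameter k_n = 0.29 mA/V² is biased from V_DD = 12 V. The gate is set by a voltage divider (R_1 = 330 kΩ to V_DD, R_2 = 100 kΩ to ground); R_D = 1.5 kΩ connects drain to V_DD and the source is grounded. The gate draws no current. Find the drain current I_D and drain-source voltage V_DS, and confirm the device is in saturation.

I_D ≈ 0.12 mA, V_DS ≈ 12 V

V_G = V_DD·R_2/(R_1+R_2) = 12×100/430 = 2.79 V. With the source grounded, V_GS = V_G = 2.79 V.
Assume saturation: I_D = (k_n/2)(V_GS − V_t)² = (0.29/2)×(2.79 − 1.9)² = 0.145×0.891² = 0.115 mA.
V_DS = V_DD − I_D·R_D = 12 − 0.115×1.5 = 11.8 V.
Saturation requires V_DS ≥ V_GS − V_t = 0.891 V; 11.8 ≥ 0.891 ✓.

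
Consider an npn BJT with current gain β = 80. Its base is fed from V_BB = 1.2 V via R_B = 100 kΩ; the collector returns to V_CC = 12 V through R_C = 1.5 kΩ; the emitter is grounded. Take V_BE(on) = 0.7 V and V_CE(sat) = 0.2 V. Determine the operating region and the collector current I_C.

Assume active. Base-emitter loop: I_B = (V_BB − V_BE)/R_B = (1.2 − 0.7)/100 = 0.005 mA.
I_C = β·I_B = 80×0.005 = 0.4 mA.
V_CE = V_CC − I_C·R_C = 12 − 0.4×1.5 = 11.4 V > V_CE(sat), so the active-region assumption holds.

active; I_C ≈ 0.4 mA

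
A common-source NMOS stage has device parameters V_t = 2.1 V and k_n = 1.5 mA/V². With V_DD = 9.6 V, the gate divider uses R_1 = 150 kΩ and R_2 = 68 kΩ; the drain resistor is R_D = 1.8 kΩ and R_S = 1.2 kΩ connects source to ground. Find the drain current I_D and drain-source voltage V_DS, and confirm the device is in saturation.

V_G = V_DD·R_2/(R_1+R_2) = 9.6×68/218 = 2.99 V.
Assume saturation: I_D = (k_n/2)(V_GS − V_t)² with V_GS = V_G − I_D·R_S = 2.99 − 1.2·I_D.
Substituting gives 1.08·I_D² − 2.61·I_D + 0.6 = 0, with roots I_D = 0.257 or 2.16 mA.
The root I_D = 2.16 mA gives V_GS = 0.403 V ≤ V_t, so take I_D = 0.257 mA.
Then V_GS = 2.69 V and V_DS = V_DD − I_D(R_D+R_S) = 9.6 − 0.257×3 = 8.83 V.
Saturation requires V_DS ≥ V_GS − V_t = 0.586 V; 8.83 ≥ 0.586 ✓.

I_D ≈ 0.26 mA, V_DS ≈ 8.8 V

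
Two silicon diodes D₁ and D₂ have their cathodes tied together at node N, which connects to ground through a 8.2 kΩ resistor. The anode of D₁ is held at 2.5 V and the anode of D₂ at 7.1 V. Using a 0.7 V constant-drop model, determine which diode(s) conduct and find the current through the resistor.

Assume both conduct. Then node N would need to be at both 2.5−0.7 = 1.8 V and 7.1−0.7 = 6.4 V, which is impossible.
Assume only D₂ conducts: V_N = 7.1 − 0.7 = 6.4 V, so I_R = 6.4/8.2 = 0.78 mA.
Check D₁: its anode-to-cathode voltage is 2.5 − 6.4 = -3.9 V < 0.7 V, so it is off. The assumption is consistent.

Only D₂ conducts; I_R ≈ 0.78 mA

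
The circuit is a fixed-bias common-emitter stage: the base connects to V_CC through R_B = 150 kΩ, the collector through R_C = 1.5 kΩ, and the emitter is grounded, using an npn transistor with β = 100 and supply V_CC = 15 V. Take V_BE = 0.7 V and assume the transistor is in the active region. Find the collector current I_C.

I_C ≈ 9.5 mA

Base loop: V_CC = I_B·R_B + V_BE, so I_B = (15 − 0.7)/150 kΩ = 0.0953 mA.
In the active region I_C = β·I_B = 100 × 0.0953 = 9.53 mA.
Collector loop: V_CE = V_CC − I_C·R_C = 15 − 9.53×1.5 = 0.7 V.
Since V_CE = 0.7 V > V_CE(sat) ≈ 0.2 V, the transistor is in the active region as assumed.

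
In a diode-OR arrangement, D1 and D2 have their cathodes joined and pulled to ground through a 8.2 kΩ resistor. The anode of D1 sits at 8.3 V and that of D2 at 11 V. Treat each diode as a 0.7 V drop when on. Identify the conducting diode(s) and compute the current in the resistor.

Only D2 conducts; I_R ≈ 1.3 mA

Assume both conduct. Then node N would need to be at both 8.3−0.7 = 7.6 V and 11−0.7 = 10.3 V, which is impossible.
Assume only D2 conducts: V_N = 11 − 0.7 = 10.3 V, so I_R = 10.3/8.2 = 1.26 mA.
Check D1: its anode-to-cathode voltage is 8.3 − 10.3 = -2 V < 0.7 V, so it is off. The assumption is consistent.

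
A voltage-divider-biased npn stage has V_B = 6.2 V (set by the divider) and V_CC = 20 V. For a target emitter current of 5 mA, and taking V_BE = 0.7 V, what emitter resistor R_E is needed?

V_E = V_B − V_BE = 6.2 − 0.7 = 5.5 V.
R_E = V_E / I_E = 5.5 / 5 = 1.1 kΩ.

R_E ≈ 1.1 kΩ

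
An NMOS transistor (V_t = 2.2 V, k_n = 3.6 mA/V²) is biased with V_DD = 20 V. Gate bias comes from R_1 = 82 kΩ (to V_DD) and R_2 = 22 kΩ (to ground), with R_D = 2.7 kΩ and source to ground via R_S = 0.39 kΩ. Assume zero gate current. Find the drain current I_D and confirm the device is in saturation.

V_G = V_DD·R_2/(R_1+R_2) = 20×22/104 = 4.23 V.
Assume saturation: I_D = (k_n/2)(V_GS − V_t)² with V_GS = V_G − I_D·R_S = 4.23 − 0.39·I_D.
Substituting gives 0.274·I_D² − 3.85·I_D + 7.42 = 0, with roots I_D = 2.31 or 11.8 mA.
The root I_D = 11.8 mA gives V_GS = -0.356 V ≤ V_t, so take I_D = 2.31 mA.
Then V_GS = 3.33 V and V_DS = V_DD − I_D(R_D+R_S) = 20 − 2.31×3.09 = 12.9 V.
Saturation requires V_DS ≥ V_GS − V_t = 1.13 V; 12.9 ≥ 1.13 ✓.

I_D ≈ 2.3 mA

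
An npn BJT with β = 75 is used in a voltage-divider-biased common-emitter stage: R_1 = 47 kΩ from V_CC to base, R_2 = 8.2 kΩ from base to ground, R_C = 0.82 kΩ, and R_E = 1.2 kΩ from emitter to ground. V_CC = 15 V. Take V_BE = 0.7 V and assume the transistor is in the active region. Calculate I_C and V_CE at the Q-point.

I_C ≈ 1.2 mA, V_CE ≈ 13 V

Thevenize the base divider: V_Th = V_CC·R_2/(R_1+R_2) = 15×8.2/55.2 = 2.23 V, R_Th = R_1‖R_2 = 6.98 kΩ.
Base-emitter loop: V_Th = I_B·R_Th + V_BE + (β+1)I_B·R_E, so I_B = (2.23 − 0.7) / (6.98 + 76×1.2) = 0.0156 mA.
I_C = β·I_B = 75×0.0156 = 1.17 mA, and I_E = (β+1)I_B = 1.18 mA.
V_CE = V_CC − I_C·R_C − I_E·R_E = 15 − 1.17×0.82 − 1.18×1.2 = 12.6 V.
V_CE = 12.6 V > 0.2 V confirms active-region operation.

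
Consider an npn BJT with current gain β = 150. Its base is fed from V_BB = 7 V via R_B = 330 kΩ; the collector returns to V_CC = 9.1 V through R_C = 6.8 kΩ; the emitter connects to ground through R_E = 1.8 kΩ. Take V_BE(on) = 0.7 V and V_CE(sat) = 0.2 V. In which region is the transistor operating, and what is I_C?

saturation; I_C ≈ 1 mA

Assume active: I_B = (7 − 0.7)/(330 + 151×1.8) = 0.0105 mA, I_C = β·I_B = 1.57 mA.
Then V_CE = 9.1 − 1.57×6.8 − 1.58×1.8 = -4.42 V < 0.2 V — the active assumption fails.
Re-solve with V_CE = 0.2 V. KCL at the emitter: V_E/R_E = (V_BB−0.7−V_E)/R_B + (V_CC−0.2−V_E)/R_C, giving V_E = 1.88 V.
I_C = (V_CC − 0.2 − V_E)/R_C = (8.9 − 1.88)/6.8 = 1.03 mA.
Check: I_B = (6.3 − 1.88)/330 = 0.0134 mA, and β·I_B = 2.01 mA > I_C, confirming saturation.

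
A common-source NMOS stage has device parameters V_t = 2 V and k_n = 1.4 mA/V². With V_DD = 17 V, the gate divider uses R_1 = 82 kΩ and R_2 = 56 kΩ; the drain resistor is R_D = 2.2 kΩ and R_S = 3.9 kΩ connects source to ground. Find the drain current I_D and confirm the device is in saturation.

V_G = V_DD·R_2/(R_1+R_2) = 17×56/138 = 6.9 V.
Assume saturation: I_D = (k_n/2)(V_GS − V_t)² with V_GS = V_G − I_D·R_S = 6.9 − 3.9·I_D.
Substituting gives 10.6·I_D² − 27.7·I_D + 16.8 = 0, with roots I_D = 0.956 or 1.65 mA.
The root I_D = 1.65 mA gives V_GS = 0.465 V ≤ V_t, so take I_D = 0.956 mA.
Then V_GS = 3.17 V and V_DS = V_DD − I_D(R_D+R_S) = 17 − 0.956×6.1 = 11.2 V.
Saturation requires V_DS ≥ V_GS − V_t = 1.17 V; 11.2 ≥ 1.17 ✓.

I_D ≈ 0.96 mA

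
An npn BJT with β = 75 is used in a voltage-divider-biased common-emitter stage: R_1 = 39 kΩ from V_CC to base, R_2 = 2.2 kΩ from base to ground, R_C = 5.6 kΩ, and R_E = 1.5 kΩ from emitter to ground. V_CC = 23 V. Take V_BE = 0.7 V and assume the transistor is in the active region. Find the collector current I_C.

Thevenize the base divider: V_Th = V_CC·R_2/(R_1+R_2) = 23×2.2/41.2 = 1.23 V, R_Th = R_1‖R_2 = 2.08 kΩ.
Base-emitter loop: V_Th = I_B·R_Th + V_BE + (β+1)I_B·R_E, so I_B = (1.23 − 0.7) / (2.08 + 76×1.5) = 0.00455 mA.
I_C = β·I_B = 75×0.00455 = 0.341 mA, and I_E = (β+1)I_B = 0.346 mA.
V_CE = V_CC − I_C·R_C − I_E·R_E = 23 − 0.341×5.6 − 0.346×1.5 = 20.6 V.
V_CE = 20.6 V > 0.2 V confirms active-region operation.

I_C ≈ 0.34 mA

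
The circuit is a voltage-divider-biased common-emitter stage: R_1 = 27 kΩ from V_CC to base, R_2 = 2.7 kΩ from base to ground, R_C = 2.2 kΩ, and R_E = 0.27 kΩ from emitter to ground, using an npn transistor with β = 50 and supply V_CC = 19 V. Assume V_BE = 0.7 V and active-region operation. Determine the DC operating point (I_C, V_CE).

Thevenize the base divider: V_Th = V_CC·R_2/(R_1+R_2) = 19×2.7/29.7 = 1.73 V, R_Th = R_1‖R_2 = 2.45 kΩ.
Base-emitter loop: V_Th = I_B·R_Th + V_BE + (β+1)I_B·R_E, so I_B = (1.73 − 0.7) / (2.45 + 51×0.27) = 0.0633 mA.
I_C = β·I_B = 50×0.0633 = 3.17 mA, and I_E = (β+1)I_B = 3.23 mA.
V_CE = V_CC − I_C·R_C − I_E·R_E = 19 − 3.17×2.2 − 3.23×0.27 = 11.2 V.
V_CE = 11.2 V > 0.2 V confirms active-region operation.

I_C ≈ 3.2 mA, V_CE ≈ 11 V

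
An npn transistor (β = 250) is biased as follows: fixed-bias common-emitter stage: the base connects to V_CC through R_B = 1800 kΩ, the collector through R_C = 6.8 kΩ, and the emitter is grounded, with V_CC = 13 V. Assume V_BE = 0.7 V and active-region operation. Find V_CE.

V_CE ≈ 1.4 V

Base loop: V_CC = I_B·R_B + V_BE, so I_B = (13 − 0.7)/1800 kΩ = 0.00683 mA.
In the active region I_C = β·I_B = 250 × 0.00683 = 1.71 mA.
Collector loop: V_CE = V_CC − I_C·R_C = 13 − 1.71×6.8 = 1.38 V.
Since V_CE = 1.38 V > V_CE(sat) ≈ 0.2 V, the transistor is in the active region as assumed.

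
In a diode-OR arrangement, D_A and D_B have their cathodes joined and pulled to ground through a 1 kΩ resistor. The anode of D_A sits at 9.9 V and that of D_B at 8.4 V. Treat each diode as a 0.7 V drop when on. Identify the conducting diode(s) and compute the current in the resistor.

Assume both conduct. Then node N would need to be at both 9.9−0.7 = 9.2 V and 8.4−0.7 = 7.7 V, which is impossible.
Assume only D_A conducts: V_N = 9.9 − 0.7 = 9.2 V, so I_R = 9.2/1 = 9.2 mA.
Check D_B: its anode-to-cathode voltage is 8.4 − 9.2 = -0.8 V < 0.7 V, so it is off. The assumption is consistent.

Only D_A conducts; I_R ≈ 9.2 mA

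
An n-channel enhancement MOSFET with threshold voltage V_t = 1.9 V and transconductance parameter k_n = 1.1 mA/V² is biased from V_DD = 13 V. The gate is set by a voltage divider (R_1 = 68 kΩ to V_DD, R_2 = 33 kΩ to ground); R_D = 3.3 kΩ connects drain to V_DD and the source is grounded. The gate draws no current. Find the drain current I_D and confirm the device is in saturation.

V_G = V_DD·R_2/(R_1+R_2) = 13×33/101 = 4.25 V. With the source grounded, V_GS = V_G = 4.25 V.
Assume saturation: I_D = (k_n/2)(V_GS − V_t)² = (1.1/2)×(4.25 − 1.9)² = 0.55×2.35² = 3.03 mA.
V_DS = V_DD − I_D·R_D = 13 − 3.03×3.3 = 3 V.
Saturation requires V_DS ≥ V_GS − V_t = 2.35 V; 3 ≥ 2.35 ✓.

I_D ≈ 3 mA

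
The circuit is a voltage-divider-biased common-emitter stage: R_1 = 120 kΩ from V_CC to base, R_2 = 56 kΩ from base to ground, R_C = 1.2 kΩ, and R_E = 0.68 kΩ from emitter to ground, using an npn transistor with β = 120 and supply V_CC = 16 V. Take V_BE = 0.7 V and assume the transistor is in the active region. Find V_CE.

V_CE ≈ 7.8 V

Thevenize the base divider: V_Th = V_CC·R_2/(R_1+R_2) = 16×56/176 = 5.09 V, R_Th = R_1‖R_2 = 38.2 kΩ.
Base-emitter loop: V_Th = I_B·R_Th + V_BE + (β+1)I_B·R_E, so I_B = (5.09 − 0.7) / (38.2 + 121×0.68) = 0.0365 mA.
I_C = β·I_B = 120×0.0365 = 4.37 mA, and I_E = (β+1)I_B = 4.41 mA.
V_CE = V_CC − I_C·R_C − I_E·R_E = 16 − 4.37×1.2 − 4.41×0.68 = 7.75 V.
V_CE = 7.75 V > 0.2 V confirms active-region operation.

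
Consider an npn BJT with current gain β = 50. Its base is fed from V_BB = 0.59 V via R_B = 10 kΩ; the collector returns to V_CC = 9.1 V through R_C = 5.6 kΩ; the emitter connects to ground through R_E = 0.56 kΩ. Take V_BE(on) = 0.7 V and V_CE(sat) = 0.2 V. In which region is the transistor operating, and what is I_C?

cutoff; I_C ≈ 0

V_BB = 0.59 V ≤ V_BE(on) = 0.7 V, so the base-emitter junction is not forward biased.
The transistor is in cutoff: I_B = I_C = 0.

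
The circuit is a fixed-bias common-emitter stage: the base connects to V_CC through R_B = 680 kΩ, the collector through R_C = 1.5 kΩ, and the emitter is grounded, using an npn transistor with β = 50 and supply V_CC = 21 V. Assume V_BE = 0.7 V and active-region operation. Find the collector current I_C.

I_C ≈ 1.5 mA

Base loop: V_CC = I_B·R_B + V_BE, so I_B = (21 − 0.7)/680 kΩ = 0.0299 mA.
In the active region I_C = β·I_B = 50 × 0.0299 = 1.49 mA.
Collector loop: V_CE = V_CC − I_C·R_C = 21 − 1.49×1.5 = 18.8 V.
Since V_CE = 18.8 V > V_CE(sat) ≈ 0.2 V, the transistor is in the active region as assumed.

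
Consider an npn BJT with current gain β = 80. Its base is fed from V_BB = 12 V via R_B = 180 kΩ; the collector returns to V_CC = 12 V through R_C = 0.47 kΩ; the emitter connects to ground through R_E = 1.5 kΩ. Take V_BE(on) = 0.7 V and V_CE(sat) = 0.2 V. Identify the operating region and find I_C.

Assume active. Base-emitter loop: I_B = (V_BB − V_BE)/(R_B + (β+1)R_E) = (12 − 0.7)/(180 + 81×1.5) = 0.0375 mA.
I_C = β·I_B = 80×0.0375 = 3 mA.
V_CE = V_CC − I_C·R_C − I_E·R_E = 12 − 3×0.47 − 3.04×1.5 = 6.04 V > V_CE(sat), so the active-region assumption holds.

active; I_C ≈ 3 mA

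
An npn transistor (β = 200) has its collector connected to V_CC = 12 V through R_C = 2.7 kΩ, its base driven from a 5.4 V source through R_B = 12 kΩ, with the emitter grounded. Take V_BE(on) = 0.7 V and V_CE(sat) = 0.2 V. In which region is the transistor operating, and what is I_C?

saturation; I_C ≈ 4.4 mA

Assume active: I_B = (5.4 − 0.7)/12 = 0.392 mA, giving I_C = β·I_B = 78.3 mA.
But then V_CE = 12 − 78.3×2.7 = -200 V < V_CE(sat) = 0.2 V — impossible in the active region.
So the transistor is saturated. With V_CE = 0.2 V, I_C = (V_CC − 0.2)/R_C = 11.8/2.7 = 4.37 mA.
Check: β·I_B = 78.3 mA > I_C = 4.37 mA, confirming saturation.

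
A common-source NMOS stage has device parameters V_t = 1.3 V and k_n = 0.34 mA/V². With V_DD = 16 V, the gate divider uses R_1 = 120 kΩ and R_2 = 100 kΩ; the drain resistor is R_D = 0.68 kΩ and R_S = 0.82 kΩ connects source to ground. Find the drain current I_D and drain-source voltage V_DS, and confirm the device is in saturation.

V_G = V_DD·R_2/(R_1+R_2) = 16×100/220 = 7.27 V.
Assume saturation: I_D = (k_n/2)(V_GS − V_t)² with V_GS = V_G − I_D·R_S = 7.27 − 0.82·I_D.
Substituting gives 0.114·I_D² − 2.67·I_D + 6.06 = 0, with roots I_D = 2.56 or 20.8 mA.
The root I_D = 20.8 mA gives V_GS = -9.75 V ≤ V_t, so take I_D = 2.56 mA.
Then V_GS = 5.18 V and V_DS = V_DD − I_D(R_D+R_S) = 16 − 2.56×1.5 = 12.2 V.
Saturation requires V_DS ≥ V_GS − V_t = 3.88 V; 12.2 ≥ 3.88 ✓.

I_D ≈ 2.6 mA, V_DS ≈ 12 V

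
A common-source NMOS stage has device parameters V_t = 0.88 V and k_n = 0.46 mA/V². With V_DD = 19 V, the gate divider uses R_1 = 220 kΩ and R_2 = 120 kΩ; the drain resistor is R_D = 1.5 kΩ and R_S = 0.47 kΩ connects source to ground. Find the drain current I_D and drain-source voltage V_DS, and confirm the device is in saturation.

V_G = V_DD·R_2/(R_1+R_2) = 19×120/340 = 6.71 V.
Assume saturation: I_D = (k_n/2)(V_GS − V_t)² with V_GS = V_G − I_D·R_S = 6.71 − 0.47·I_D.
Substituting gives 0.0508·I_D² − 2.26·I_D + 7.81 = 0, with roots I_D = 3.78 or 40.7 mA.
The root I_D = 40.7 mA gives V_GS = -12.4 V ≤ V_t, so take I_D = 3.78 mA.
Then V_GS = 4.93 V and V_DS = V_DD − I_D(R_D+R_S) = 19 − 3.78×1.97 = 11.6 V.
Saturation requires V_DS ≥ V_GS − V_t = 4.05 V; 11.6 ≥ 4.05 ✓.

I_D ≈ 3.8 mA, V_DS ≈ 12 V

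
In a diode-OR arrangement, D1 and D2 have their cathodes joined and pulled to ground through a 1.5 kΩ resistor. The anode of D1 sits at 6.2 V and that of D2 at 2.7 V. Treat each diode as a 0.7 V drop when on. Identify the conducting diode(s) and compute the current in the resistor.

Only D1 conducts; I_R ≈ 3.7 mA

Assume both conduct. Then node N would need to be at both 6.2−0.7 = 5.5 V and 2.7−0.7 = 2 V, which is impossible.
Assume only D1 conducts: V_N = 6.2 − 0.7 = 5.5 V, so I_R = 5.5/1.5 = 3.67 mA.
Check D2: its anode-to-cathode voltage is 2.7 − 5.5 = -2.8 V < 0.7 V, so it is off. The assumption is consistent.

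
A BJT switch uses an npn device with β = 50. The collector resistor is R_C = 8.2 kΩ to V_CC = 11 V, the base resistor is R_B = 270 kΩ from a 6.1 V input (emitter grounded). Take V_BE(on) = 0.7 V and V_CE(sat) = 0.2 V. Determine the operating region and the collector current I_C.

active; I_C ≈ 1 mA

Assume active. Base-emitter loop: I_B = (V_BB − V_BE)/R_B = (6.1 − 0.7)/270 = 0.02 mA.
I_C = β·I_B = 50×0.02 = 1 mA.
V_CE = V_CC − I_C·R_C = 11 − 1×8.2 = 2.8 V > V_CE(sat), so the active-region assumption holds.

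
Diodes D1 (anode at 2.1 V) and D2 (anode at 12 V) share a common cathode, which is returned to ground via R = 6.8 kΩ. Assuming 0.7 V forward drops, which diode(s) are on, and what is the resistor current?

Assume both conduct. Then node N would need to be at both 2.1−0.7 = 1.4 V and 12−0.7 = 11.3 V, which is impossible.
Assume only D2 conducts: V_N = 12 − 0.7 = 11.3 V, so I_R = 11.3/6.8 = 1.66 mA.
Check D1: its anode-to-cathode voltage is 2.1 − 11.3 = -9.2 V < 0.7 V, so it is off. The assumption is consistent.

Only D2 conducts; I_R ≈ 1.7 mA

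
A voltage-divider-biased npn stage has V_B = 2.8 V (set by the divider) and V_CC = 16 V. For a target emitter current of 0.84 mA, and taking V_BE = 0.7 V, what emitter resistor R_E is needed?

V_E = V_B − V_BE = 2.8 − 0.7 = 2.1 V.
R_E = V_E / I_E = 2.1 / 0.84 = 2.5 kΩ.

R_E ≈ 2.5 kΩ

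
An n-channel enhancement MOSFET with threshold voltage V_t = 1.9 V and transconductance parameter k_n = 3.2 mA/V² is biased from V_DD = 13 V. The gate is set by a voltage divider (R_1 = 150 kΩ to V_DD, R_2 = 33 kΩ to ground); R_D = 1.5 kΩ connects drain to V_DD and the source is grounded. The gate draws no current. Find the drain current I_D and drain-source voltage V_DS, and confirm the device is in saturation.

V_G = V_DD·R_2/(R_1+R_2) = 13×33/183 = 2.34 V. With the source grounded, V_GS = V_G = 2.34 V.
Assume saturation: I_D = (k_n/2)(V_GS − V_t)² = (3.2/2)×(2.34 − 1.9)² = 1.6×0.444² = 0.316 mA.
V_DS = V_DD − I_D·R_D = 13 − 0.316×1.5 = 12.5 V.
Saturation requires V_DS ≥ V_GS − V_t = 0.444 V; 12.5 ≥ 0.444 ✓.

I_D ≈ 0.32 mA, V_DS ≈ 13 V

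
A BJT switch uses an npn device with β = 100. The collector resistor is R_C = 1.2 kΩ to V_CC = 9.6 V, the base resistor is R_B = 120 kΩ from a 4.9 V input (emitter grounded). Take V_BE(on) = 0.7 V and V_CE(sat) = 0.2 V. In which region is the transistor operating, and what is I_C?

Assume active. Base-emitter loop: I_B = (V_BB − V_BE)/R_B = (4.9 − 0.7)/120 = 0.035 mA.
I_C = β·I_B = 100×0.035 = 3.5 mA.
V_CE = V_CC − I_C·R_C = 9.6 − 3.5×1.2 = 5.4 V > V_CE(sat), so the active-region assumption holds.

active; I_C ≈ 3.5 mA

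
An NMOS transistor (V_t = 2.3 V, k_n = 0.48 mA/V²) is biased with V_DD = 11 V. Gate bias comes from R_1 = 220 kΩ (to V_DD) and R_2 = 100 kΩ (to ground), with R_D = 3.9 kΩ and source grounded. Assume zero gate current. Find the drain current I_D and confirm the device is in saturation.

V_G = V_DD·R_2/(R_1+R_2) = 11×100/320 = 3.44 V. With the source grounded, V_GS = V_G = 3.44 V.
Assume saturation: I_D = (k_n/2)(V_GS − V_t)² = (0.48/2)×(3.44 − 2.3)² = 0.24×1.14² = 0.311 mA.
V_DS = V_DD − I_D·R_D = 11 − 0.311×3.9 = 9.79 V.
Saturation requires V_DS ≥ V_GS − V_t = 1.14 V; 9.79 ≥ 1.14 ✓.

I_D ≈ 0.31 mA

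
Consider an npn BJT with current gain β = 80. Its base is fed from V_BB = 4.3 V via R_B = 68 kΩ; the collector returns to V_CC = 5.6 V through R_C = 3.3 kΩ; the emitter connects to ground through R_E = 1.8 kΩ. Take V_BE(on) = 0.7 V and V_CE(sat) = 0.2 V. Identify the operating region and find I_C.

saturation; I_C ≈ 1.1 mA

Assume active: I_B = (4.3 − 0.7)/(68 + 81×1.8) = 0.0168 mA, I_C = β·I_B = 1.35 mA.
Then V_CE = 5.6 − 1.35×3.3 − 1.36×1.8 = -1.3 V < 0.2 V — the active assumption fails.
Re-solve with V_CE = 0.2 V. KCL at the emitter: V_E/R_E = (V_BB−0.7−V_E)/R_B + (V_CC−0.2−V_E)/R_C, giving V_E = 1.93 V.
I_C = (V_CC − 0.2 − V_E)/R_C = (5.4 − 1.93)/3.3 = 1.05 mA.
Check: I_B = (3.6 − 1.93)/68 = 0.0245 mA, and β·I_B = 1.96 mA > I_C, confirming saturation.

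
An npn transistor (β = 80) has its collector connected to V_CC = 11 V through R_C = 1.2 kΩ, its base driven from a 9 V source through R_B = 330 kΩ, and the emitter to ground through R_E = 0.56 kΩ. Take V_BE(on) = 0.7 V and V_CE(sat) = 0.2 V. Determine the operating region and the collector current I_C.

Assume active. Base-emitter loop: I_B = (V_BB − V_BE)/(R_B + (β+1)R_E) = (9 − 0.7)/(330 + 81×0.56) = 0.0221 mA.
I_C = β·I_B = 80×0.0221 = 1.77 mA.
V_CE = V_CC − I_C·R_C − I_E·R_E = 11 − 1.77×1.2 − 1.79×0.56 = 7.87 V > V_CE(sat), so the active-region assumption holds.

active; I_C ≈ 1.8 mA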